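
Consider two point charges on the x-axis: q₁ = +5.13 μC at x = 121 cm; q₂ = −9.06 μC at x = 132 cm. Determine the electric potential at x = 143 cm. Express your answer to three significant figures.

-5.31×10⁵ V

Electric potential is a scalar, so the contributions from each charge add algebraically: V = Σ kqᵢ/rᵢ.
Distances from the field point to each charge: r₁ = 0.220 m, r₂ = 0.110 m.
V = k[(5.13×10⁻⁶)/(0.220) + (-9.06×10⁻⁶)/(0.110)] = -5.31×10⁵ V.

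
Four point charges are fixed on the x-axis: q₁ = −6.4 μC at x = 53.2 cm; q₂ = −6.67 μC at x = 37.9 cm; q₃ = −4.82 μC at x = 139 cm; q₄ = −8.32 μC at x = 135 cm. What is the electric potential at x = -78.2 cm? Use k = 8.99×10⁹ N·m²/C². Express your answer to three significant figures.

The total potential is the scalar sum of each charge's contribution, V = Σ kqᵢ/rᵢ.
Distances from the field point to each charge: r₁ = 1.31 m, r₂ = 1.16 m, r₃ = 2.17 m, r₄ = 2.13 m.
V = k[(-6.40×10⁻⁶)/(1.31) + (-6.67×10⁻⁶)/(1.16) + (-4.82×10⁻⁶)/(2.17) + (-8.32×10⁻⁶)/(2.13)] = -1.50×10⁵ V.

-1.50×10⁵ V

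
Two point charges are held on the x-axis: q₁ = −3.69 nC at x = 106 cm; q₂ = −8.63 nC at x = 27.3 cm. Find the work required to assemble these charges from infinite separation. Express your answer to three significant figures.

The work to assemble the configuration equals its total potential energy, U = Σ kqᵢqⱼ/rᵢⱼ over all pairs.
Pair separations: r₁₂ = 0.787 m.
U = (3.64×10⁻⁷) = 3.64×10⁻⁷ J.

3.64×10⁻⁷ J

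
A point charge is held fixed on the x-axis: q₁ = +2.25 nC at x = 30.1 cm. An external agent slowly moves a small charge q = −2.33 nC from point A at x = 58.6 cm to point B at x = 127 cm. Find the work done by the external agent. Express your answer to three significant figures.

1.17×10⁻⁷ J

For quasistatic motion the external work equals the change in potential energy: W_ext = qΔV = q(V_B − V_A).
At A: distance to the source charge is 0.285 m; V_A = kq₁/r = 71.0 V.
At B: distance to the source charge is 0.969 m; V_B = kq₁/r = 20.9 V.
ΔV = V_B − V_A = -50.1 V.
W_ext = qΔV = (-2.33×10⁻⁹ C)(-50.1 V) = 1.17×10⁻⁷ J.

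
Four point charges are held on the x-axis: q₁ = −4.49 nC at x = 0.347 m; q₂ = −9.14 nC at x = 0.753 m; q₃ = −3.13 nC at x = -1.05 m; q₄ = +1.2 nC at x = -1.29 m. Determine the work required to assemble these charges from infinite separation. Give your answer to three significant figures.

9.23×10⁻⁷ J

The work to assemble the configuration equals its total potential energy, U = Σ kqᵢqⱼ/rᵢⱼ over all pairs.
Pair separations: r₁₂ = 0.406 m, r₁₃ = 1.40 m, r₁₄ = 1.64 m, r₂₃ = 1.80 m, r₂₄ = 2.04 m, r₃₄ = 0.240 m.
Summing all 6 pair terms gives U = 9.23×10⁻⁷ J.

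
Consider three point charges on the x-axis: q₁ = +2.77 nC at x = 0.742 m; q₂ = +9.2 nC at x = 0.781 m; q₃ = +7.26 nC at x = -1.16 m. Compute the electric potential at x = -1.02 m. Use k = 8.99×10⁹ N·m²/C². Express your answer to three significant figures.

526 V

Electric potential is a scalar, so the contributions from each charge add algebraically: V = Σ kqᵢ/rᵢ.
Distances from the field point to each charge: r₁ = 1.76 m, r₂ = 1.80 m, r₃ = 0.140 m.
V = k[(2.77×10⁻⁹)/(1.76) + (9.20×10⁻⁹)/(1.80) + (7.26×10⁻⁹)/(0.140)] = 526 V.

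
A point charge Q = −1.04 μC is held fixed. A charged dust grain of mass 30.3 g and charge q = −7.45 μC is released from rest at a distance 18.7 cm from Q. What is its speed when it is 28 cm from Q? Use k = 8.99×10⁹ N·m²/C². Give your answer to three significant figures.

2.86 m/s

Only the electrostatic force acts, so mechanical energy is conserved: ½mv² = U₁ − U₂ = kQq(1/r₁ − 1/r₂).
U₁ − U₂ = (8.99×10⁹ N·m²/C²)(-1.04×10⁻⁶ C)(-7.45×10⁻⁶ C)(1/0.187 − 1/0.280) = 0.124 J.
v = √(2·0.124/0.0303) = 2.86 m/s.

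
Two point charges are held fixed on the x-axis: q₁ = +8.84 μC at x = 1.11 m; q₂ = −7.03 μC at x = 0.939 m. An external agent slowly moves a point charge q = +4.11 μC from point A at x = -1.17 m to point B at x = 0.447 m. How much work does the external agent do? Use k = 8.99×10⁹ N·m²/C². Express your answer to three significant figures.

-0.0554 J

For quasistatic motion the external work equals the change in potential energy: W_ext = qΔV = q(V_B − V_A).
At A: distances to the source charges are 2.28 m, 2.11 m; V_A = Σ kqᵢ/rᵢ = 4890 V.
At B: distances to the source charges are 0.663 m, 0.492 m; V_B = Σ kqᵢ/rᵢ = -8590 V.
ΔV = V_B − V_A = -1.35×10⁴ V.
W_ext = qΔV = (4.11×10⁻⁶ C)(-1.35×10⁴ V) = -0.0554 J.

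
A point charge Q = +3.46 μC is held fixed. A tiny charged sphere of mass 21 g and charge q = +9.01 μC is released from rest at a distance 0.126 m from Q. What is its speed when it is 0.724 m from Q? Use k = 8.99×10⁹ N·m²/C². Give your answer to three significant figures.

Only the electrostatic force acts, so mechanical energy is conserved: ½mv² = U₁ − U₂ = kQq(1/r₁ − 1/r₂).
U₁ − U₂ = (8.99×10⁹ N·m²/C²)(3.46×10⁻⁶ C)(9.01×10⁻⁶ C)(1/0.126 − 1/0.724) = 1.84 J.
v = √(2·1.84/0.0210) = 13.2 m/s.

13.2 m/s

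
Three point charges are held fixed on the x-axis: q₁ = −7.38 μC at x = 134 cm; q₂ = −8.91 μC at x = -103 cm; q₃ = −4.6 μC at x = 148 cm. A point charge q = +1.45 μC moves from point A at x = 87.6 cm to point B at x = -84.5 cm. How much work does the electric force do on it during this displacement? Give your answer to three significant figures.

0.330 J

The work done by the electric force is W_field = −ΔU = −q(V_B − V_A) = q(V_A − V_B).
At A: distances to the source charges are 0.464 m, 1.91 m, 0.604 m; V_A = Σ kqᵢ/rᵢ = -2.53×10⁵ V.
At B: distances to the source charges are 2.19 m, 0.185 m, 2.33 m; V_B = Σ kqᵢ/rᵢ = -4.81×10⁵ V.
ΔV = V_B − V_A = -2.28×10⁵ V.
W_field = −qΔV = −(1.45×10⁻⁶ C)(-2.28×10⁵ V) = 0.330 J.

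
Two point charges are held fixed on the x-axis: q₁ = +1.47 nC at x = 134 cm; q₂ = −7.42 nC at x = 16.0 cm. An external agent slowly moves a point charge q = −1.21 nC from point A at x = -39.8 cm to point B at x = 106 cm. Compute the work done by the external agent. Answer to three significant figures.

-1.03×10⁻⁷ J

For quasistatic motion the external work equals the change in potential energy: W_ext = qΔV = q(V_B − V_A).
At A: distances to the source charges are 1.74 m, 0.558 m; V_A = Σ kqᵢ/rᵢ = -112 V.
At B: distances to the source charges are 0.280 m, 0.900 m; V_B = Σ kqᵢ/rᵢ = -26.9 V.
ΔV = V_B − V_A = 85.0 V.
W_ext = qΔV = (-1.21×10⁻⁹ C)(85.0 V) = -1.03×10⁻⁷ J.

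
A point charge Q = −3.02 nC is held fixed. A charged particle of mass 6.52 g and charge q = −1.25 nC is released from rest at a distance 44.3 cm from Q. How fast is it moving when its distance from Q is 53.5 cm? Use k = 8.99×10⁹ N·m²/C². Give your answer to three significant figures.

2.01×10⁻³ m/s

Only the electrostatic force acts, so mechanical energy is conserved: ½mv² = U₁ − U₂ = kQq(1/r₁ − 1/r₂).
U₁ − U₂ = (8.99×10⁹ N·m²/C²)(-3.02×10⁻⁹ C)(-1.25×10⁻⁹ C)(1/0.443 − 1/0.535) = 1.32×10⁻⁸ J.
v = √(2·1.32×10⁻⁸/6.52×10⁻³) = 2.01×10⁻³ m/s.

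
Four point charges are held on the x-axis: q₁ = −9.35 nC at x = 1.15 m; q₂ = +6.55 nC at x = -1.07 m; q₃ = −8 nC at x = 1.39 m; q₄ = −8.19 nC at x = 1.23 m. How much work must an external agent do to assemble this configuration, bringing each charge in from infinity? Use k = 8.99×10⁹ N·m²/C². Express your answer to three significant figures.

1.44×10⁻⁵ J

The assembly work is the sum of pairwise potential energies, U = Σ_{i<j} kqᵢqⱼ/rᵢⱼ.
Pair separations: r₁₂ = 2.22 m, r₁₃ = 0.240 m, r₁₄ = 0.0800 m, r₂₃ = 2.46 m, r₂₄ = 2.30 m, r₃₄ = 0.160 m.
Summing all 6 pair terms gives U = 1.44×10⁻⁵ J.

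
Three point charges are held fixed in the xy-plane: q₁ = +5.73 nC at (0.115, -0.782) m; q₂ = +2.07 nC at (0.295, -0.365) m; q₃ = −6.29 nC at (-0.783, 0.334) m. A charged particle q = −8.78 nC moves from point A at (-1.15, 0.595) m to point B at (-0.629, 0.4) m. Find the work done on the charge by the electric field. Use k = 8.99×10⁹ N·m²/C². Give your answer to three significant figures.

The work done by the electric force is W_field = −ΔU = −q(V_B − V_A) = q(V_A − V_B).
At A: distances to the source charges are 1.87 m, 1.73 m, 0.450 m; V_A = Σ kqᵢ/rᵢ = -87.3 V.
At B: distances to the source charges are 1.40 m, 1.20 m, 0.168 m; V_B = Σ kqᵢ/rᵢ = -285 V.
ΔV = V_B − V_A = -198 V.
W_field = −qΔV = −(-8.78×10⁻⁹ C)(-198 V) = -1.74×10⁻⁶ J.

-1.74×10⁻⁶ J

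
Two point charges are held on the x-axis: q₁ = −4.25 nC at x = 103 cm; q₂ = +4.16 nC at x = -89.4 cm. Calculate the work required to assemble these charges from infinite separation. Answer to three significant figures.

The assembly work is the sum of pairwise potential energies, U = Σ_{i<j} kqᵢqⱼ/rᵢⱼ.
Pair separations: r₁₂ = 1.92 m.
U = (-8.26×10⁻⁸) = -8.26×10⁻⁸ J.

-8.26×10⁻⁸ J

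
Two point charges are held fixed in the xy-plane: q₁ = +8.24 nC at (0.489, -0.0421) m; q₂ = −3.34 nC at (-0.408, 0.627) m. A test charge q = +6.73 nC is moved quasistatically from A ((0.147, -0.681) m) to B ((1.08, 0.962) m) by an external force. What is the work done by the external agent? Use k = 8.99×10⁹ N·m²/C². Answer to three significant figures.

For quasistatic motion the external work equals the change in potential energy: W_ext = qΔV = q(V_B − V_A).
At A: distances to the source charges are 0.725 m, 1.42 m; V_A = Σ kqᵢ/rᵢ = 81.1 V.
At B: distances to the source charges are 1.17 m, 1.53 m; V_B = Σ kqᵢ/rᵢ = 43.9 V.
ΔV = V_B − V_A = -37.2 V.
W_ext = qΔV = (6.73×10⁻⁹ C)(-37.2 V) = -2.50×10⁻⁷ J.

-2.50×10⁻⁷ J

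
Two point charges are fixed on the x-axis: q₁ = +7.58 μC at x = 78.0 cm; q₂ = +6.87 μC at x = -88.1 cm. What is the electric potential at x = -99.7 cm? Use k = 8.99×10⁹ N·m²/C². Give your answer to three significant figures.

The total potential is the scalar sum of each charge's contribution, V = Σ kqᵢ/rᵢ.
Distances from the field point to each charge: r₁ = 1.78 m, r₂ = 0.116 m.
V = k[(7.58×10⁻⁶)/(1.78) + (6.87×10⁻⁶)/(0.116)] = 5.71×10⁵ V.

5.71×10⁵ V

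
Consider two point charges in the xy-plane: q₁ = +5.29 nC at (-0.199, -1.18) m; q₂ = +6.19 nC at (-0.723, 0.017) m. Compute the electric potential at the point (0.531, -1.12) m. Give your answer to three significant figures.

The total potential is the scalar sum of each charge's contribution, V = Σ kqᵢ/rᵢ.
Distances from the field point to each charge: r₁ = 0.732 m, r₂ = 1.69 m.
V = k[(5.29×10⁻⁹)/(0.732) + (6.19×10⁻⁹)/(1.69)] = 97.8 V.

97.8 V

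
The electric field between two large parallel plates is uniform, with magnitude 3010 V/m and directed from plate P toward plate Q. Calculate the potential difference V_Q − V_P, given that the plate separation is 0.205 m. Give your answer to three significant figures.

In a uniform field, potential decreases in the direction of E: ΔV = −E·d for a displacement d parallel to E.
Going from P to Q is a displacement of 0.205 m along the field, so V_Q − V_P = −Ed = -617 V.

-617 V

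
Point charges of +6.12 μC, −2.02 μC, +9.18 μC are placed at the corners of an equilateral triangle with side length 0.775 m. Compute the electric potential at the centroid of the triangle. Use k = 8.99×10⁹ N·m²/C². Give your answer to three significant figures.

The total potential is the scalar sum of each charge's contribution, V = Σ kqᵢ/rᵢ.
The distance from each vertex to the centroid is a/√3 = 0.447 m.
V = k[(6.12×10⁻⁶)/(0.447) + (-2.02×10⁻⁶)/(0.447) + (9.18×10⁻⁶)/(0.447)] = 2.67×10⁵ V.

2.67×10⁵ V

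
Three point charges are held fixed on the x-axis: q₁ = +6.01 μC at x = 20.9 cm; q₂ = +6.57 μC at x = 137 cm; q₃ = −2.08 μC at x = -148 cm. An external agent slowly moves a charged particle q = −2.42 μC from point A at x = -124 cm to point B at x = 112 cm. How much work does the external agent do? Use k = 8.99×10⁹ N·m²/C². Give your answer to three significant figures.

-0.741 J

For quasistatic motion the external work equals the change in potential energy: W_ext = qΔV = q(V_B − V_A).
At A: distances to the source charges are 1.45 m, 2.61 m, 0.240 m; V_A = Σ kqᵢ/rᵢ = -1.80×10⁴ V.
At B: distances to the source charges are 0.911 m, 0.250 m, 2.60 m; V_B = Σ kqᵢ/rᵢ = 2.88×10⁵ V.
ΔV = V_B − V_A = 3.06×10⁵ V.
W_ext = qΔV = (-2.42×10⁻⁶ C)(3.06×10⁵ V) = -0.741 J.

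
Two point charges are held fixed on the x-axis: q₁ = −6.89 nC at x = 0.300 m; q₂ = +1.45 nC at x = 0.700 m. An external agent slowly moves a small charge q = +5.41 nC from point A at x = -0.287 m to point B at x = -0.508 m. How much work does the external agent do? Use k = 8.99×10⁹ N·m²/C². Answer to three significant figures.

1.43×10⁻⁷ J

For quasistatic motion the external work equals the change in potential energy: W_ext = qΔV = q(V_B − V_A).
At A: distances to the source charges are 0.587 m, 0.987 m; V_A = Σ kqᵢ/rᵢ = -92.3 V.
At B: distances to the source charges are 0.808 m, 1.21 m; V_B = Σ kqᵢ/rᵢ = -65.9 V.
ΔV = V_B − V_A = 26.4 V.
W_ext = qΔV = (5.41×10⁻⁹ C)(26.4 V) = 1.43×10⁻⁷ J.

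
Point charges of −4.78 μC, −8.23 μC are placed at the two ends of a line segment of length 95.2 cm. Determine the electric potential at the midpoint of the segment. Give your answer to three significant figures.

-2.46×10⁵ V

Electric potential is a scalar, so the contributions from each charge add algebraically: V = Σ kqᵢ/rᵢ.
Each charge is 0.476 m from the midpoint.
V = k[(-4.78×10⁻⁶)/(0.476) + (-8.23×10⁻⁶)/(0.476)] = -2.46×10⁵ V.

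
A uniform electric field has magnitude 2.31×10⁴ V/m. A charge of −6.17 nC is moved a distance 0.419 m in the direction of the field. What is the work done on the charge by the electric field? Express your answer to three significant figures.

-5.97×10⁻⁵ J

The potential change for a displacement 0.419 m in the direction of the field is ΔV = −Ed = -9680 V.
W_field = −qΔV = -5.97×10⁻⁵ J.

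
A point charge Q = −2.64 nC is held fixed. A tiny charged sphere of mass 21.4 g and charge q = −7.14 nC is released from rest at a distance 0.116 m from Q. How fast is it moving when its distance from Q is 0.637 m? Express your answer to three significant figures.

Only the electrostatic force acts, so mechanical energy is conserved: ½mv² = U₁ − U₂ = kQq(1/r₁ − 1/r₂).
U₁ − U₂ = (8.99×10⁹ N·m²/C²)(-2.64×10⁻⁹ C)(-7.14×10⁻⁹ C)(1/0.116 − 1/0.637) = 1.19×10⁻⁶ J.
v = √(2·1.19×10⁻⁶/0.0214) = 0.0106 m/s.

0.0106 m/s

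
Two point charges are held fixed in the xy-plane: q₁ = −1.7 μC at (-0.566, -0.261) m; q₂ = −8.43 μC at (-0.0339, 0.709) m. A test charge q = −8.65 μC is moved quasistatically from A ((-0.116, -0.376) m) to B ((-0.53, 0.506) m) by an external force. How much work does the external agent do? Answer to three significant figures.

For quasistatic motion the external work equals the change in potential energy: W_ext = qΔV = q(V_B − V_A).
At A: distances to the source charges are 0.464 m, 1.09 m; V_A = Σ kqᵢ/rᵢ = -1.03×10⁵ V.
At B: distances to the source charges are 0.768 m, 0.536 m; V_B = Σ kqᵢ/rᵢ = -1.61×10⁵ V.
ΔV = V_B − V_A = -5.87×10⁴ V.
W_ext = qΔV = (-8.65×10⁻⁶ C)(-5.87×10⁴ V) = 0.508 J.

0.508 J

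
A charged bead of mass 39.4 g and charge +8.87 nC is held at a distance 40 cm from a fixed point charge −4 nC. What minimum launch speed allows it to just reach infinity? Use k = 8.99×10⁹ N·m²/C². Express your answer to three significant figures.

6.36×10⁻³ m/s

To just escape, total mechanical energy must reach zero at infinity: ½mv²_min + U = 0, so ½mv²_min = −U = |kQq|/r.
|U| = |kQq|/r = (8.99×10⁹ N·m²/C²)(4.00×10⁻⁹)(8.87×10⁻⁹)/(0.400) = 7.97×10⁻⁷ J.
v_min = √(2|U|/m) = √(2·7.97×10⁻⁷/0.0394) = 6.36×10⁻³ m/s.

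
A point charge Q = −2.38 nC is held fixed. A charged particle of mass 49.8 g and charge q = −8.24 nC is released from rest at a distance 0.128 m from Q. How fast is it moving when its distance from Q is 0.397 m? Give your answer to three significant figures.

6.12×10⁻³ m/s

Only the electrostatic force acts, so mechanical energy is conserved: ½mv² = U₁ − U₂ = kQq(1/r₁ − 1/r₂).
U₁ − U₂ = (8.99×10⁹ N·m²/C²)(-2.38×10⁻⁹ C)(-8.24×10⁻⁹ C)(1/0.128 − 1/0.397) = 9.33×10⁻⁷ J.
v = √(2·9.33×10⁻⁷/0.0498) = 6.12×10⁻³ m/s.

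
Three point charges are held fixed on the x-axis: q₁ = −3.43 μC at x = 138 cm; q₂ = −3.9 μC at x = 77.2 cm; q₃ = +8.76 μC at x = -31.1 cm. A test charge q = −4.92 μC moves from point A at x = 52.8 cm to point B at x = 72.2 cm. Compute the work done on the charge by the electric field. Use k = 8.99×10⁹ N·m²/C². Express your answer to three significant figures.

The work done by the electric force is W_field = −ΔU = −q(V_B − V_A) = q(V_A − V_B).
At A: distances to the source charges are 0.852 m, 0.244 m, 0.839 m; V_A = Σ kqᵢ/rᵢ = -8.60×10⁴ V.
At B: distances to the source charges are 0.658 m, 0.0500 m, 1.03 m; V_B = Σ kqᵢ/rᵢ = -6.72×10⁵ V.
ΔV = V_B − V_A = -5.86×10⁵ V.
W_field = −qΔV = −(-4.92×10⁻⁶ C)(-5.86×10⁵ V) = -2.88 J.

-2.88 J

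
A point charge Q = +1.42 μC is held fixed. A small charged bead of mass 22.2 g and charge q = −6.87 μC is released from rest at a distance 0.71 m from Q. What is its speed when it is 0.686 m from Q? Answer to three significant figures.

0.624 m/s

Only the electrostatic force acts, so mechanical energy is conserved: ½mv² = U₁ − U₂ = kQq(1/r₁ − 1/r₂).
U₁ − U₂ = (8.99×10⁹ N·m²/C²)(1.42×10⁻⁶ C)(-6.87×10⁻⁶ C)(1/0.710 − 1/0.686) = 4.32×10⁻³ J.
v = √(2·4.32×10⁻³/0.0222) = 0.624 m/s.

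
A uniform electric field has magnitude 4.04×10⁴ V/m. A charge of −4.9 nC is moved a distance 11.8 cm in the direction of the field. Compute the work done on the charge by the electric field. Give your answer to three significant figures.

-2.34×10⁻⁵ J

The potential change for a displacement 11.8 cm in the direction of the field is ΔV = −Ed = -4770 V.
W_field = −qΔV = -2.34×10⁻⁵ J.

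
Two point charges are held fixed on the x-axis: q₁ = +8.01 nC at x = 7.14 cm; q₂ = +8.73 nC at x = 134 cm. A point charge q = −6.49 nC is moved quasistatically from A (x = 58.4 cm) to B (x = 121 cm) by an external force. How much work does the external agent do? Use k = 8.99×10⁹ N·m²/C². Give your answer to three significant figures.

-2.74×10⁻⁶ J

For quasistatic motion the external work equals the change in potential energy: W_ext = qΔV = q(V_B − V_A).
At A: distances to the source charges are 0.513 m, 0.756 m; V_A = Σ kqᵢ/rᵢ = 244 V.
At B: distances to the source charges are 1.14 m, 0.130 m; V_B = Σ kqᵢ/rᵢ = 667 V.
ΔV = V_B − V_A = 423 V.
W_ext = qΔV = (-6.49×10⁻⁹ C)(423 V) = -2.74×10⁻⁶ J.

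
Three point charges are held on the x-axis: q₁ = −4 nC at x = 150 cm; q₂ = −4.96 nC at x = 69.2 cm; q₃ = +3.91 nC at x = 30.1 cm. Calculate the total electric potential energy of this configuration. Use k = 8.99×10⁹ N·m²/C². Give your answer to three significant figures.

The work to assemble the configuration equals its total potential energy, U = Σ kqᵢqⱼ/rᵢⱼ over all pairs.
Pair separations: r₁₂ = 0.808 m, r₁₃ = 1.20 m, r₂₃ = 0.391 m.
U = (2.21×10⁻⁷) + (-1.17×10⁻⁷) + (-4.46×10⁻⁷) = -3.42×10⁻⁷ J.

-3.42×10⁻⁷ J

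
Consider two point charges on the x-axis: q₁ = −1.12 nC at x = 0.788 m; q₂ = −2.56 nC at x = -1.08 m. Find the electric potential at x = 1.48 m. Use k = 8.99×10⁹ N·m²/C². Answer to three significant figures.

-23.5 V

The total potential is the scalar sum of each charge's contribution, V = Σ kqᵢ/rᵢ.
Distances from the field point to each charge: r₁ = 0.692 m, r₂ = 2.56 m.
V = k[(-1.12×10⁻⁹)/(0.692) + (-2.56×10⁻⁹)/(2.56)] = -23.5 V.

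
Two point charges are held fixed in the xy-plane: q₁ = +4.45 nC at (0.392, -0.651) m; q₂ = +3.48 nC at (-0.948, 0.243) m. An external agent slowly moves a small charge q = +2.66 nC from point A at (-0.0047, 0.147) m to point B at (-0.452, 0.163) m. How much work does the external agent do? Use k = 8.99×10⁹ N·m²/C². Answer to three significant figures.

For quasistatic motion the external work equals the change in potential energy: W_ext = qΔV = q(V_B − V_A).
At A: distances to the source charges are 0.891 m, 0.948 m; V_A = Σ kqᵢ/rᵢ = 77.9 V.
At B: distances to the source charges are 1.17 m, 0.502 m; V_B = Σ kqᵢ/rᵢ = 96.4 V.
ΔV = V_B − V_A = 18.5 V.
W_ext = qΔV = (2.66×10⁻⁹ C)(18.5 V) = 4.92×10⁻⁸ J.

4.92×10⁻⁸ J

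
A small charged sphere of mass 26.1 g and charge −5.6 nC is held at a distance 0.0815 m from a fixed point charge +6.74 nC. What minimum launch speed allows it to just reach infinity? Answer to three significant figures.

To just escape, total mechanical energy must reach zero at infinity: ½mv²_min + U = 0, so ½mv²_min = −U = |kQq|/r.
|U| = |kQq|/r = (8.99×10⁹ N·m²/C²)(6.74×10⁻⁹)(5.60×10⁻⁹)/(0.0815) = 4.16×10⁻⁶ J.
v_min = √(2|U|/m) = √(2·4.16×10⁻⁶/0.0261) = 0.0179 m/s.

0.0179 m/s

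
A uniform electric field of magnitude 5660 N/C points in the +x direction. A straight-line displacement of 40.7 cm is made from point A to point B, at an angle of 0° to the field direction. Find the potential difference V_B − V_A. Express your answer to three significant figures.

Only the component of displacement along E changes the potential: ΔV = −E·d·cosθ.
ΔV = −(5660 V/m)(0.407 m)cos0° = -2300 V.

-2300 V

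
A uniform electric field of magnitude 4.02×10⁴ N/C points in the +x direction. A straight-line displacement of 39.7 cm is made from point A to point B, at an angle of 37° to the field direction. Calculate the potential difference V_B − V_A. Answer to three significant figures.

-1.27×10⁴ V

Only the component of displacement along E changes the potential: ΔV = −E·d·cosθ.
ΔV = −(4.02×10⁴ V/m)(0.397 m)cos37° = -1.27×10⁴ V.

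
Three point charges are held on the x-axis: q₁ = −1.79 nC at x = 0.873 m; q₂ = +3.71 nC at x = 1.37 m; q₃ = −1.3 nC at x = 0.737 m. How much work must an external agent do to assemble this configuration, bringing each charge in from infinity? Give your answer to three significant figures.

-3.48×10⁻⁸ J

The work to assemble the configuration equals its total potential energy, U = Σ kqᵢqⱼ/rᵢⱼ over all pairs.
Pair separations: r₁₂ = 0.497 m, r₁₃ = 0.136 m, r₂₃ = 0.633 m.
U = (-1.20×10⁻⁷) + (1.54×10⁻⁷) + (-6.85×10⁻⁸) = -3.48×10⁻⁸ J.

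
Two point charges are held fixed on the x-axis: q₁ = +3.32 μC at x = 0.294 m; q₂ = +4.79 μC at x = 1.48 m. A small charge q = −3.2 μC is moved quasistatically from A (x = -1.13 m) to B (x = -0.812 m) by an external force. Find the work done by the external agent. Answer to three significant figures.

For quasistatic motion the external work equals the change in potential energy: W_ext = qΔV = q(V_B − V_A).
At A: distances to the source charges are 1.42 m, 2.61 m; V_A = Σ kqᵢ/rᵢ = 3.75×10⁴ V.
At B: distances to the source charges are 1.11 m, 2.29 m; V_B = Σ kqᵢ/rᵢ = 4.58×10⁴ V.
ΔV = V_B − V_A = 8320 V.
W_ext = qΔV = (-3.20×10⁻⁶ C)(8320 V) = -0.0266 J.

-0.0266 J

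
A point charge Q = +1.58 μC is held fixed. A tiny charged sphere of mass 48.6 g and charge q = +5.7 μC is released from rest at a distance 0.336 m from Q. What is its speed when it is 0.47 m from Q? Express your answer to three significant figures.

Only the electrostatic force acts, so mechanical energy is conserved: ½mv² = U₁ − U₂ = kQq(1/r₁ − 1/r₂).
U₁ − U₂ = (8.99×10⁹ N·m²/C²)(1.58×10⁻⁶ C)(5.70×10⁻⁶ C)(1/0.336 − 1/0.470) = 0.0687 J.
v = √(2·0.0687/0.0486) = 1.68 m/s.

1.68 m/s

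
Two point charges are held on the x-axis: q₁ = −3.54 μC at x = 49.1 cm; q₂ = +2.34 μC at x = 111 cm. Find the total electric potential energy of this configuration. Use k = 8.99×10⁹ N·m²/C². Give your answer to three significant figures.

-0.120 J

The work to assemble the configuration equals its total potential energy, U = Σ kqᵢqⱼ/rᵢⱼ over all pairs.
Pair separations: r₁₂ = 0.619 m.
U = (-0.120) = -0.120 J.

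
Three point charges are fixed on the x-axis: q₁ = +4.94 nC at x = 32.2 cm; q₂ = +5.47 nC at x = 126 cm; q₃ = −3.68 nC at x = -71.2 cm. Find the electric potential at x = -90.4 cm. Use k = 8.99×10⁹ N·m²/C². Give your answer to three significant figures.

Electric potential is a scalar, so the contributions from each charge add algebraically: V = Σ kqᵢ/rᵢ.
Distances from the field point to each charge: r₁ = 1.23 m, r₂ = 2.16 m, r₃ = 0.192 m.
V = k[(4.94×10⁻⁹)/(1.23) + (5.47×10⁻⁹)/(2.16) + (-3.68×10⁻⁹)/(0.192)] = -113 V.

-113 V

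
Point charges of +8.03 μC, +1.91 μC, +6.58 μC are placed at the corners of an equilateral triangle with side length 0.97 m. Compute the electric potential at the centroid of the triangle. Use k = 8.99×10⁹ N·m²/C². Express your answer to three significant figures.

2.65×10⁵ V

Electric potential is a scalar, so the contributions from each charge add algebraically: V = Σ kqᵢ/rᵢ.
The distance from each vertex to the centroid is a/√3 = 0.560 m.
V = k[(8.03×10⁻⁶)/(0.560) + (1.91×10⁻⁶)/(0.560) + (6.58×10⁻⁶)/(0.560)] = 2.65×10⁵ V.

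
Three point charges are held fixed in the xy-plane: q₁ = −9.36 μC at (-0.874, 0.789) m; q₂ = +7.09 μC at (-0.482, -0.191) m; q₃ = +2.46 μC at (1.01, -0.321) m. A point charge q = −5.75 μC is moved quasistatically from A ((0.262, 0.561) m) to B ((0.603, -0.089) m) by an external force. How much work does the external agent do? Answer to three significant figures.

-0.287 J

For quasistatic motion the external work equals the change in potential energy: W_ext = qΔV = q(V_B − V_A).
At A: distances to the source charges are 1.16 m, 1.06 m, 1.16 m; V_A = Σ kqᵢ/rᵢ = 6750 V.
At B: distances to the source charges are 1.72 m, 1.09 m, 0.468 m; V_B = Σ kqᵢ/rᵢ = 5.67×10⁴ V.
ΔV = V_B − V_A = 5.00×10⁴ V.
W_ext = qΔV = (-5.75×10⁻⁶ C)(5.00×10⁴ V) = -0.287 J.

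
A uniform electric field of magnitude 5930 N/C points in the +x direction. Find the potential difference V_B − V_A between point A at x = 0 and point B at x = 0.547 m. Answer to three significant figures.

In a uniform field, potential decreases in the direction of E: V_B − V_A = −E·Δx.
V_B − V_A = −(5930 V/m)(0.547 m) = -3240 V.

-3240 V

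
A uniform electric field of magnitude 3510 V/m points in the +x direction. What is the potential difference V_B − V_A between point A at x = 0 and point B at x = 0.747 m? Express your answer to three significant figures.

In a uniform field, potential decreases in the direction of E: V_B − V_A = −E·Δx.
V_B − V_A = −(3510 V/m)(0.747 m) = -2620 V.

-2620 V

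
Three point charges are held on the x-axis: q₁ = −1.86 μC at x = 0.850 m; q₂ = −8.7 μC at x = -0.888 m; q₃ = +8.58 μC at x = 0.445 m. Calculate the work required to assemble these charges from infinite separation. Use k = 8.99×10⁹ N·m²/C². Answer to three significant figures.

The work to assemble the configuration equals its total potential energy, U = Σ kqᵢqⱼ/rᵢⱼ over all pairs.
Pair separations: r₁₂ = 1.74 m, r₁₃ = 0.405 m, r₂₃ = 1.33 m.
U = (0.0837) + (-0.354) + (-0.503) = -0.774 J.

-0.774 J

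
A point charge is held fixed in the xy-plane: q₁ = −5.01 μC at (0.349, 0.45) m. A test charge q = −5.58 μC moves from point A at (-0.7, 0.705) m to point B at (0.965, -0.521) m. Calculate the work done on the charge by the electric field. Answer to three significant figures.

0.0142 J

The work done by the electric force is W_field = −ΔU = −q(V_B − V_A) = q(V_A − V_B).
At A: distance to the source charge is 1.08 m; V_A = kq₁/r = -4.17×10⁴ V.
At B: distance to the source charge is 1.15 m; V_B = kq₁/r = -3.92×10⁴ V.
ΔV = V_B − V_A = 2550 V.
W_field = −qΔV = −(-5.58×10⁻⁶ C)(2550 V) = 0.0142 J.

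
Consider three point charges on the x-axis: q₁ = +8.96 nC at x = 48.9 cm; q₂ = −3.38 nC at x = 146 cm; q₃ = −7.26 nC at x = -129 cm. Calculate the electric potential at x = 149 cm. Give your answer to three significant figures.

-956 V

Electric potential is a scalar, so the contributions from each charge add algebraically: V = Σ kqᵢ/rᵢ.
Distances from the field point to each charge: r₁ = 1.00 m, r₂ = 0.0300 m, r₃ = 2.78 m.
V = k[(8.96×10⁻⁹)/(1.00) + (-3.38×10⁻⁹)/(0.0300) + (-7.26×10⁻⁹)/(2.78)] = -956 V.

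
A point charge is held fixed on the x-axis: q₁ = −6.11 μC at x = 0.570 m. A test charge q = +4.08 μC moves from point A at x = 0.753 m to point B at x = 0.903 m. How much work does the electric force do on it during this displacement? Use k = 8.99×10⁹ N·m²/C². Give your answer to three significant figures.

-0.552 J

The work done by the electric force is W_field = −ΔU = −q(V_B − V_A) = q(V_A − V_B).
At A: distance to the source charge is 0.183 m; V_A = kq₁/r = -3.00×10⁵ V.
At B: distance to the source charge is 0.333 m; V_B = kq₁/r = -1.65×10⁵ V.
ΔV = V_B − V_A = 1.35×10⁵ V.
W_field = −qΔV = −(4.08×10⁻⁶ C)(1.35×10⁵ V) = -0.552 J.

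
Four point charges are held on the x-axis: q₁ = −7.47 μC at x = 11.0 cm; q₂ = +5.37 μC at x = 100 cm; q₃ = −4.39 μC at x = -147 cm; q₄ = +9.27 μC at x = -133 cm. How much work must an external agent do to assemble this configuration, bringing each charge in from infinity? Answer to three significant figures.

-3.16 J

The work to assemble the configuration equals its total potential energy, U = Σ kqᵢqⱼ/rᵢⱼ over all pairs.
Pair separations: r₁₂ = 0.890 m, r₁₃ = 1.58 m, r₁₄ = 1.44 m, r₂₃ = 2.47 m, r₂₄ = 2.33 m, r₃₄ = 0.140 m.
Summing all 6 pair terms gives U = -3.16 J.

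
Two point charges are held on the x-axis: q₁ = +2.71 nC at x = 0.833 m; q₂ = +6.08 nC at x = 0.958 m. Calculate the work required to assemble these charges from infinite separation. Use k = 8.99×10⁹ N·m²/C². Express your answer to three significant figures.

1.19×10⁻⁶ J

The work to assemble the configuration equals its total potential energy, U = Σ kqᵢqⱼ/rᵢⱼ over all pairs.
Pair separations: r₁₂ = 0.125 m.
U = (1.19×10⁻⁶) = 1.19×10⁻⁶ J.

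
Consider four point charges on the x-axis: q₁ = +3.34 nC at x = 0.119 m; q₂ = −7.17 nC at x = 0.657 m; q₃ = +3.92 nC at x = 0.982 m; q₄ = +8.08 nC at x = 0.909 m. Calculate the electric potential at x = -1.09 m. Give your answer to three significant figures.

Electric potential is a scalar, so the contributions from each charge add algebraically: V = Σ kqᵢ/rᵢ.
Distances from the field point to each charge: r₁ = 1.21 m, r₂ = 1.75 m, r₃ = 2.07 m, r₄ = 2.00 m.
V = k[(3.34×10⁻⁹)/(1.21) + (-7.17×10⁻⁹)/(1.75) + (3.92×10⁻⁹)/(2.07) + (8.08×10⁻⁹)/(2.00)] = 41.3 V.

41.3 V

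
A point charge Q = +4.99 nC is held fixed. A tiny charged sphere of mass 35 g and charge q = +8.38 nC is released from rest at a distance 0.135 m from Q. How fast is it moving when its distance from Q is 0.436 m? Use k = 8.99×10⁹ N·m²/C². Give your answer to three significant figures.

0.0105 m/s

Only the electrostatic force acts, so mechanical energy is conserved: ½mv² = U₁ − U₂ = kQq(1/r₁ − 1/r₂).
U₁ − U₂ = (8.99×10⁹ N·m²/C²)(4.99×10⁻⁹ C)(8.38×10⁻⁹ C)(1/0.135 − 1/0.436) = 1.92×10⁻⁶ J.
v = √(2·1.92×10⁻⁶/0.0350) = 0.0105 m/s.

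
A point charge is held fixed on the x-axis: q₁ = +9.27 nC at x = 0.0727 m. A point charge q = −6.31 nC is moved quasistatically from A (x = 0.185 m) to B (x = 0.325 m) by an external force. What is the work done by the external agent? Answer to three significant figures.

For quasistatic motion the external work equals the change in potential energy: W_ext = qΔV = q(V_B − V_A).
At A: distance to the source charge is 0.112 m; V_A = kq₁/r = 742 V.
At B: distance to the source charge is 0.252 m; V_B = kq₁/r = 330 V.
ΔV = V_B − V_A = -412 V.
W_ext = qΔV = (-6.31×10⁻⁹ C)(-412 V) = 2.60×10⁻⁶ J.

2.60×10⁻⁶ J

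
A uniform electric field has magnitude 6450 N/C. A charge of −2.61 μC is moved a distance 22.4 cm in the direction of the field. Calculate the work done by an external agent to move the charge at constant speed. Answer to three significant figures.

The potential change for a displacement 22.4 cm in the direction of the field is ΔV = −Ed = -1440 V.
W_ext = qΔV = 3.77×10⁻³ J.

3.77×10⁻³ J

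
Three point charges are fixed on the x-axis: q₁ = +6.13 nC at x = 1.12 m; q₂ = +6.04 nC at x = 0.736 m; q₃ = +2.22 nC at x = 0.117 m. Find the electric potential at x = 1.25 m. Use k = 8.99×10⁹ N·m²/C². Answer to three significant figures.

Electric potential is a scalar, so the contributions from each charge add algebraically: V = Σ kqᵢ/rᵢ.
Distances from the field point to each charge: r₁ = 0.130 m, r₂ = 0.514 m, r₃ = 1.13 m.
V = k[(6.13×10⁻⁹)/(0.130) + (6.04×10⁻⁹)/(0.514) + (2.22×10⁻⁹)/(1.13)] = 547 V.

547 V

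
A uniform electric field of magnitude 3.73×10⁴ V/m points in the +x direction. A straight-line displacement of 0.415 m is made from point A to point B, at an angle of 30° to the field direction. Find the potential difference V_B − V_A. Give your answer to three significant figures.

Only the component of displacement along E changes the potential: ΔV = −E·d·cosθ.
ΔV = −(3.73×10⁴ V/m)(0.415 m)cos30° = -1.34×10⁴ V.

-1.34×10⁴ V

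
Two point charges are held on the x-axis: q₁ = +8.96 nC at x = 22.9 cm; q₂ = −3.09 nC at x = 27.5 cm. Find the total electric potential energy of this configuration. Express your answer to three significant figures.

-5.41×10⁻⁶ J

The assembly work is the sum of pairwise potential energies, U = Σ_{i<j} kqᵢqⱼ/rᵢⱼ.
Pair separations: r₁₂ = 0.0460 m.
U = (-5.41×10⁻⁶) = -5.41×10⁻⁶ J.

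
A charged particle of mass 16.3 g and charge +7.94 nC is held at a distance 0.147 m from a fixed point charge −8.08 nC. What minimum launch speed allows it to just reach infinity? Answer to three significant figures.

0.0219 m/s

To just escape, total mechanical energy must reach zero at infinity: ½mv²_min + U = 0, so ½mv²_min = −U = |kQq|/r.
|U| = |kQq|/r = (8.99×10⁹ N·m²/C²)(8.08×10⁻⁹)(7.94×10⁻⁹)/(0.147) = 3.92×10⁻⁶ J.
v_min = √(2|U|/m) = √(2·3.92×10⁻⁶/0.0163) = 0.0219 m/s.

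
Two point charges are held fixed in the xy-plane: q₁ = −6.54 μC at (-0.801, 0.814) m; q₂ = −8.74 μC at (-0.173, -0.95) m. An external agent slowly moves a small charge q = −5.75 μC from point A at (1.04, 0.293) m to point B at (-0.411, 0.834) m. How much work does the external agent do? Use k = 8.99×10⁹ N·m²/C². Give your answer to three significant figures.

0.680 J

For quasistatic motion the external work equals the change in potential energy: W_ext = qΔV = q(V_B − V_A).
At A: distances to the source charges are 1.91 m, 1.74 m; V_A = Σ kqᵢ/rᵢ = -7.60×10⁴ V.
At B: distances to the source charges are 0.391 m, 1.80 m; V_B = Σ kqᵢ/rᵢ = -1.94×10⁵ V.
ΔV = V_B − V_A = -1.18×10⁵ V.
W_ext = qΔV = (-5.75×10⁻⁶ C)(-1.18×10⁵ V) = 0.680 J.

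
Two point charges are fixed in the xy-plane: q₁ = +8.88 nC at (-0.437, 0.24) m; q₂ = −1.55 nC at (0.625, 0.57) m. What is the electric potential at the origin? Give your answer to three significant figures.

144 V

The total potential is the scalar sum of each charge's contribution, V = Σ kqᵢ/rᵢ.
Distances from the field point to each charge: r₁ = 0.499 m, r₂ = 0.846 m.
V = k[(8.88×10⁻⁹)/(0.499) + (-1.55×10⁻⁹)/(0.846)] = 144 V.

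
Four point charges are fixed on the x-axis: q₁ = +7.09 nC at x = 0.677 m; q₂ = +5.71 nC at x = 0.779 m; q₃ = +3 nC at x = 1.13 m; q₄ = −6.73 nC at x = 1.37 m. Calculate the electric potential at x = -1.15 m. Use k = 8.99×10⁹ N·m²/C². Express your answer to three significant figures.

Electric potential is a scalar, so the contributions from each charge add algebraically: V = Σ kqᵢ/rᵢ.
Distances from the field point to each charge: r₁ = 1.83 m, r₂ = 1.93 m, r₃ = 2.28 m, r₄ = 2.52 m.
V = k[(7.09×10⁻⁹)/(1.83) + (5.71×10⁻⁹)/(1.93) + (3.00×10⁻⁹)/(2.28) + (-6.73×10⁻⁹)/(2.52)] = 49.3 V.

49.3 V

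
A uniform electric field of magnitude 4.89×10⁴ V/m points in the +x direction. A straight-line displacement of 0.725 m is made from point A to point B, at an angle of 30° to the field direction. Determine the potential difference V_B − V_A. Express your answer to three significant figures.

-3.07×10⁴ V

Only the component of displacement along E changes the potential: ΔV = −E·d·cosθ.
ΔV = −(4.89×10⁴ V/m)(0.725 m)cos30° = -3.07×10⁴ V.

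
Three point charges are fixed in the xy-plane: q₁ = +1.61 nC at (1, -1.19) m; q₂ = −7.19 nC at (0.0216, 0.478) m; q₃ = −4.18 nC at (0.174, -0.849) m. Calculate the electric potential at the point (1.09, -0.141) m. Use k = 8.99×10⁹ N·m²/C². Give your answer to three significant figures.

Electric potential is a scalar, so the contributions from each charge add algebraically: V = Σ kqᵢ/rᵢ.
Distances from the field point to each charge: r₁ = 1.05 m, r₂ = 1.23 m, r₃ = 1.16 m.
V = k[(1.61×10⁻⁹)/(1.05) + (-7.19×10⁻⁹)/(1.23) + (-4.18×10⁻⁹)/(1.16)] = -71.1 V.

-71.1 V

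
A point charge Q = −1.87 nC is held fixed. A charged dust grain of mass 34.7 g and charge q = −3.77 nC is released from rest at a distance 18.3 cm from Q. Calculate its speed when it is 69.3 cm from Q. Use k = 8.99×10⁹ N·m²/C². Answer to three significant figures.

3.83×10⁻³ m/s

Only the electrostatic force acts, so mechanical energy is conserved: ½mv² = U₁ − U₂ = kQq(1/r₁ − 1/r₂).
U₁ − U₂ = (8.99×10⁹ N·m²/C²)(-1.87×10⁻⁹ C)(-3.77×10⁻⁹ C)(1/0.183 − 1/0.693) = 2.55×10⁻⁷ J.
v = √(2·2.55×10⁻⁷/0.0347) = 3.83×10⁻³ m/s.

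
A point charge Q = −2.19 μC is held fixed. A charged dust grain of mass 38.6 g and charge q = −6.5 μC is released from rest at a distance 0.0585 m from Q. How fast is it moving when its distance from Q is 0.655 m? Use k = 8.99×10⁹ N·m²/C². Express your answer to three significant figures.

Only the electrostatic force acts, so mechanical energy is conserved: ½mv² = U₁ − U₂ = kQq(1/r₁ − 1/r₂).
U₁ − U₂ = (8.99×10⁹ N·m²/C²)(-2.19×10⁻⁶ C)(-6.50×10⁻⁶ C)(1/0.0585 − 1/0.655) = 1.99 J.
v = √(2·1.99/0.0386) = 10.2 m/s.

10.2 m/s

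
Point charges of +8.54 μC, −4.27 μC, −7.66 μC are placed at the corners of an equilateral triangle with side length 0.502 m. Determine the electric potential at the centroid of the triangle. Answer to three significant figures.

-1.05×10⁵ V

The total potential is the scalar sum of each charge's contribution, V = Σ kqᵢ/rᵢ.
The distance from each vertex to the centroid is a/√3 = 0.290 m.
V = k[(8.54×10⁻⁶)/(0.290) + (-4.27×10⁻⁶)/(0.290) + (-7.66×10⁻⁶)/(0.290)] = -1.05×10⁵ V.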